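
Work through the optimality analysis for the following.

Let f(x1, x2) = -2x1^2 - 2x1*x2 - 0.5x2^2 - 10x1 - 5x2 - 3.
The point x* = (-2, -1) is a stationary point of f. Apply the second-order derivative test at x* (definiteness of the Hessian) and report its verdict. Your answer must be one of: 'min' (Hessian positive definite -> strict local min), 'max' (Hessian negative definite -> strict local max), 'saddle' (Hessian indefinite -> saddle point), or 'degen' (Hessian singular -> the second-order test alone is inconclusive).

Compute the Hessian H = grad^2 f:
  H = [[-4, -2], [-2, -1]]
Verify stationarity: grad f(x*) = H x* + g = (0, 0).
Eigenvalues of H: -5, 0.
H has a zero eigenvalue (singular; negative semidefinite but not definite), so H is neither positive definite, negative definite, nor indefinite. The second-order test alone is inconclusive -> degen.
(Indeed, f is constant along the null direction of H through x*, so x* is not a strict local extremum.)

degen


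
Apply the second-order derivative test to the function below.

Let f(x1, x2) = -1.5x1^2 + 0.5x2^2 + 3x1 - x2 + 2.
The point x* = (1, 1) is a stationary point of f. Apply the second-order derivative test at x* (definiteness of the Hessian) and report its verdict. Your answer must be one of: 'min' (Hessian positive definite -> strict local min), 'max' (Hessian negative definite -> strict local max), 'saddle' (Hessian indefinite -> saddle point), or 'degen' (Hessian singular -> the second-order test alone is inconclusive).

Compute the Hessian H = grad^2 f:
  H = [[-3, 0], [0, 1]]
Verify stationarity: grad f(x*) = H x* + g = (0, 0).
Eigenvalues of H: -3, 1.
Eigenvalues have mixed signs, so H is indefinite -> x* is a saddle point.

saddle


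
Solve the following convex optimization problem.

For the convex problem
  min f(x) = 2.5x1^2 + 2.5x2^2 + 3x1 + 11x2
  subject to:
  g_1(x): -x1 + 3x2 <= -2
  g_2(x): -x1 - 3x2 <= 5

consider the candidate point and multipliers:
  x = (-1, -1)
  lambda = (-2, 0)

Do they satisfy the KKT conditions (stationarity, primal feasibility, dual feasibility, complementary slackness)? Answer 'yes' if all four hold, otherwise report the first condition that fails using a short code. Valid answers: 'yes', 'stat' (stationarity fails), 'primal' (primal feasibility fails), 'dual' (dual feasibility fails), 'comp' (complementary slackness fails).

Gradient of f: grad f(x) = Q x + c = (-2, 6)
Constraint values g_i(x) = a_i^T x - b_i:
  g_1((-1, -1)) = 0
  g_2((-1, -1)) = -1
Stationarity residual: grad f(x) + sum_i lambda_i a_i = (0, 0)
  -> stationarity OK
Primal feasibility (all g_i <= 0): OK
Dual feasibility (all lambda_i >= 0): FAILS
Complementary slackness (lambda_i * g_i(x) = 0 for all i): OK

Verdict: the first failing condition is dual_feasibility -> dual.

dual


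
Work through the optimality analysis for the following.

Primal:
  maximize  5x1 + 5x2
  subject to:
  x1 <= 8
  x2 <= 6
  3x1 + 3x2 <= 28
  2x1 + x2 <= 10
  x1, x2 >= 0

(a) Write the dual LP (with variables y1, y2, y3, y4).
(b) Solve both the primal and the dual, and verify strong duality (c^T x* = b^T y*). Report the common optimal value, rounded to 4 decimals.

The standard primal-dual pair for 'max c^T x s.t. A x <= b, x >= 0' is:
  Dual:  min b^T y  s.t.  A^T y >= c,  y >= 0.

So the dual LP is:
  minimize  8y1 + 6y2 + 28y3 + 10y4
  subject to:
    y1 + 3y3 + 2y4 >= 5
    y2 + 3y3 + y4 >= 5
    y1, y2, y3, y4 >= 0

Solving the primal: x* = (2, 6).
  primal value c^T x* = 40.
Solving the dual: y* = (0, 2.5, 0, 2.5).
  dual value b^T y* = 40.
Strong duality: c^T x* = b^T y*. Confirmed.

40


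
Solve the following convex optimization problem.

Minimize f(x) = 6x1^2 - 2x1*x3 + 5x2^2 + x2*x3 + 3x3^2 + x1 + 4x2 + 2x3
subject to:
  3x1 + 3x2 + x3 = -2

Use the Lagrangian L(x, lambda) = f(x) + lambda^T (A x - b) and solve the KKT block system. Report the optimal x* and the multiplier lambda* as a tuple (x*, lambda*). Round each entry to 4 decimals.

Form the Lagrangian:
  L(x, lambda) = (1/2) x^T Q x + c^T x + lambda^T (A x - b)
Stationarity (grad_x L = 0): Q x + c + A^T lambda = 0.
Primal feasibility: A x = b.

This gives the KKT block system:
  [ Q   A^T ] [ x     ]   [-c ]
  [ A    0  ] [ lambda ] = [ b ]

Solving the linear system:
  x*      = (-0.1616, -0.3929, -0.3365)
  lambda* = (0.0886)
  f(x*)   = -1.1145

x* = (-0.1616, -0.3929, -0.3365), lambda* = (0.0886)


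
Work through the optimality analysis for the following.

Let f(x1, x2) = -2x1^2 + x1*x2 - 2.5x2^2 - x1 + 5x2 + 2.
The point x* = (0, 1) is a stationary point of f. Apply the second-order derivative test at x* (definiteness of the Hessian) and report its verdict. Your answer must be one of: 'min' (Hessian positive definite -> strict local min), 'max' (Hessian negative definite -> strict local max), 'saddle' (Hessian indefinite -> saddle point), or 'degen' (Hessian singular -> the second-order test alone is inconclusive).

Compute the Hessian H = grad^2 f:
  H = [[-4, 1], [1, -5]]
Verify stationarity: grad f(x*) = H x* + g = (0, 0).
Eigenvalues of H: -5.618, -3.382.
Both eigenvalues < 0, so H is negative definite -> x* is a strict local max.

max


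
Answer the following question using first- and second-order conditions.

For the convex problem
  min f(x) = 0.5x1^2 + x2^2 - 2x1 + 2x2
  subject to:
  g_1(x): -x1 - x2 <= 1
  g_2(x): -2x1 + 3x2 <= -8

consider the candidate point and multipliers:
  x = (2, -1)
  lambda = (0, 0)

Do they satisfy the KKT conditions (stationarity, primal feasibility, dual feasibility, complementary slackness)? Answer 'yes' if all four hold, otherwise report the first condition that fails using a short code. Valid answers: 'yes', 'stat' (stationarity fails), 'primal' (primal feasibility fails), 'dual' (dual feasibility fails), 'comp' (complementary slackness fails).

Gradient of f: grad f(x) = Q x + c = (0, 0)
Constraint values g_i(x) = a_i^T x - b_i:
  g_1((2, -1)) = -2
  g_2((2, -1)) = 1
Stationarity residual: grad f(x) + sum_i lambda_i a_i = (0, 0)
  -> stationarity OK
Primal feasibility (all g_i <= 0): FAILS
Dual feasibility (all lambda_i >= 0): OK
Complementary slackness (lambda_i * g_i(x) = 0 for all i): OK

Verdict: the first failing condition is primal_feasibility -> primal.

primal


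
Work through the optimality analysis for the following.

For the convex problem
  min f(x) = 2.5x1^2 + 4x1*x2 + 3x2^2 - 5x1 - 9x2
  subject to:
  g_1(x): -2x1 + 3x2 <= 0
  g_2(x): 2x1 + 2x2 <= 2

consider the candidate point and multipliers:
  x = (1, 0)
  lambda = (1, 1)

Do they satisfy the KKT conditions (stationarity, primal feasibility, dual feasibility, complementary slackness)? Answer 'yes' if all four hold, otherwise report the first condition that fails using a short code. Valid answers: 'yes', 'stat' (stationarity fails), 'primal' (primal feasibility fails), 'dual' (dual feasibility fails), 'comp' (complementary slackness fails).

Gradient of f: grad f(x) = Q x + c = (0, -5)
Constraint values g_i(x) = a_i^T x - b_i:
  g_1((1, 0)) = -2
  g_2((1, 0)) = 0
Stationarity residual: grad f(x) + sum_i lambda_i a_i = (0, 0)
  -> stationarity OK
Primal feasibility (all g_i <= 0): OK
Dual feasibility (all lambda_i >= 0): OK
Complementary slackness (lambda_i * g_i(x) = 0 for all i): FAILS

Verdict: the first failing condition is complementary_slackness -> comp.

comp


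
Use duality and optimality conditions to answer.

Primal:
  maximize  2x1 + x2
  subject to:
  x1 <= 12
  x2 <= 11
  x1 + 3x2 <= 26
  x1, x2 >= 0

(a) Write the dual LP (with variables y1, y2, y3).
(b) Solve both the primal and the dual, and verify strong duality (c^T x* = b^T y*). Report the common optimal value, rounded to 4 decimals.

The standard primal-dual pair for 'max c^T x s.t. A x <= b, x >= 0' is:
  Dual:  min b^T y  s.t.  A^T y >= c,  y >= 0.

So the dual LP is:
  minimize  12y1 + 11y2 + 26y3
  subject to:
    y1 + y3 >= 2
    y2 + 3y3 >= 1
    y1, y2, y3 >= 0

Solving the primal: x* = (12, 4.6667).
  primal value c^T x* = 28.6667.
Solving the dual: y* = (1.6667, 0, 0.3333).
  dual value b^T y* = 28.6667.
Strong duality: c^T x* = b^T y*. Confirmed.

28.6667


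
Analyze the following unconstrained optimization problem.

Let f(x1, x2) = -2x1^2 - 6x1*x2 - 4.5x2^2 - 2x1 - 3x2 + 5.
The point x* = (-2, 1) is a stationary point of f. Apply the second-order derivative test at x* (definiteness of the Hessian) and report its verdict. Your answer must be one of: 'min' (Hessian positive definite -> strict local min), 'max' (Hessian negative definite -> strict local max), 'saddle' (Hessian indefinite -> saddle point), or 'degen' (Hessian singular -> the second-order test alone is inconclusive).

Compute the Hessian H = grad^2 f:
  H = [[-4, -6], [-6, -9]]
Verify stationarity: grad f(x*) = H x* + g = (0, 0).
Eigenvalues of H: -13, 0.
H has a zero eigenvalue (singular; negative semidefinite but not definite), so H is neither positive definite, negative definite, nor indefinite. The second-order test alone is inconclusive -> degen.
(Indeed, f is constant along the null direction of H through x*, so x* is not a strict local extremum.)

degen


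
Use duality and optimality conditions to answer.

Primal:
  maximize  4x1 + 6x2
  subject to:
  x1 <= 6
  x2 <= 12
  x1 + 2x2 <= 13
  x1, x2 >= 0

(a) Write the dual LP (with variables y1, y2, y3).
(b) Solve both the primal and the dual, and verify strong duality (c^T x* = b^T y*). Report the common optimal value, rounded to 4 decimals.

The standard primal-dual pair for 'max c^T x s.t. A x <= b, x >= 0' is:
  Dual:  min b^T y  s.t.  A^T y >= c,  y >= 0.

So the dual LP is:
  minimize  6y1 + 12y2 + 13y3
  subject to:
    y1 + y3 >= 4
    y2 + 2y3 >= 6
    y1, y2, y3 >= 0

Solving the primal: x* = (6, 3.5).
  primal value c^T x* = 45.
Solving the dual: y* = (1, 0, 3).
  dual value b^T y* = 45.
Strong duality: c^T x* = b^T y*. Confirmed.

45


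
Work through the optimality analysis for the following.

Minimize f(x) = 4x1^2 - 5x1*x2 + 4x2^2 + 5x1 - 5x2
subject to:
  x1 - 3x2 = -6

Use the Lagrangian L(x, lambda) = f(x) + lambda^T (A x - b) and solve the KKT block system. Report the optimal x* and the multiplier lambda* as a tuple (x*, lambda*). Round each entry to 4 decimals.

Form the Lagrangian:
  L(x, lambda) = (1/2) x^T Q x + c^T x + lambda^T (A x - b)
Stationarity (grad_x L = 0): Q x + c + A^T lambda = 0.
Primal feasibility: A x = b.

This gives the KKT block system:
  [ Q   A^T ] [ x     ]   [-c ]
  [ A    0  ] [ lambda ] = [ b ]

Solving the linear system:
  x*      = (0.24, 2.08)
  lambda* = (3.48)
  f(x*)   = 5.84

x* = (0.24, 2.08), lambda* = (3.48)


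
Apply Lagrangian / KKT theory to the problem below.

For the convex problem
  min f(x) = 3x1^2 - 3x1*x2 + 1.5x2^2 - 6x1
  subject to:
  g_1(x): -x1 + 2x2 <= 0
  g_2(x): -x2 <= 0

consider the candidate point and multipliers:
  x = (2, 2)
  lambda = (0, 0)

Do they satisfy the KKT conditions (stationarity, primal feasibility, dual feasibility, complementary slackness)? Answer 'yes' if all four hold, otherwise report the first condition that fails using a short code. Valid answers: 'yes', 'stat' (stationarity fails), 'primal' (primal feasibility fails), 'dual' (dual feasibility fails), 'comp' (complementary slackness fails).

Gradient of f: grad f(x) = Q x + c = (0, 0)
Constraint values g_i(x) = a_i^T x - b_i:
  g_1((2, 2)) = 2
  g_2((2, 2)) = -2
Stationarity residual: grad f(x) + sum_i lambda_i a_i = (0, 0)
  -> stationarity OK
Primal feasibility (all g_i <= 0): FAILS
Dual feasibility (all lambda_i >= 0): OK
Complementary slackness (lambda_i * g_i(x) = 0 for all i): OK

Verdict: the first failing condition is primal_feasibility -> primal.

primal


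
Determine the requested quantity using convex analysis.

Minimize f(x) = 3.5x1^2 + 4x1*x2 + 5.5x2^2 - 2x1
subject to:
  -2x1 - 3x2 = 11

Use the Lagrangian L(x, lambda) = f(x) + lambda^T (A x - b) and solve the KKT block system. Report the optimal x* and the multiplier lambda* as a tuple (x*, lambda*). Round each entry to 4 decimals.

Form the Lagrangian:
  L(x, lambda) = (1/2) x^T Q x + c^T x + lambda^T (A x - b)
Stationarity (grad_x L = 0): Q x + c + A^T lambda = 0.
Primal feasibility: A x = b.

This gives the KKT block system:
  [ Q   A^T ] [ x     ]   [-c ]
  [ A    0  ] [ lambda ] = [ b ]

Solving the linear system:
  x*      = (-1.5593, -2.6271)
  lambda* = (-11.7119)
  f(x*)   = 65.9746

x* = (-1.5593, -2.6271), lambda* = (-11.7119)


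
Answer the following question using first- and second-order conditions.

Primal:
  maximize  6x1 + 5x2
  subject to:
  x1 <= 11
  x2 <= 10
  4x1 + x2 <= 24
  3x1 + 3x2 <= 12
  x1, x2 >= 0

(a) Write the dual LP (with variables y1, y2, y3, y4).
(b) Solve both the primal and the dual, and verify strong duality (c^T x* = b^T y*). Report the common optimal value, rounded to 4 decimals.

The standard primal-dual pair for 'max c^T x s.t. A x <= b, x >= 0' is:
  Dual:  min b^T y  s.t.  A^T y >= c,  y >= 0.

So the dual LP is:
  minimize  11y1 + 10y2 + 24y3 + 12y4
  subject to:
    y1 + 4y3 + 3y4 >= 6
    y2 + y3 + 3y4 >= 5
    y1, y2, y3, y4 >= 0

Solving the primal: x* = (4, 0).
  primal value c^T x* = 24.
Solving the dual: y* = (0, 0, 0, 2).
  dual value b^T y* = 24.
Strong duality: c^T x* = b^T y*. Confirmed.

24


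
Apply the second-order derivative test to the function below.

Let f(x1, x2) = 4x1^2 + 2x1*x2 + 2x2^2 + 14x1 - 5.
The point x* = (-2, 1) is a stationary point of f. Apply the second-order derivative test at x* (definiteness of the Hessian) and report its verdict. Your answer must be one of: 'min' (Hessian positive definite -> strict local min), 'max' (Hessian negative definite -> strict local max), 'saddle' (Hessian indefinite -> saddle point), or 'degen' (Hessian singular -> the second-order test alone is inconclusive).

Compute the Hessian H = grad^2 f:
  H = [[8, 2], [2, 4]]
Verify stationarity: grad f(x*) = H x* + g = (0, 0).
Eigenvalues of H: 3.1716, 8.8284.
Both eigenvalues > 0, so H is positive definite -> x* is a strict local min.

min


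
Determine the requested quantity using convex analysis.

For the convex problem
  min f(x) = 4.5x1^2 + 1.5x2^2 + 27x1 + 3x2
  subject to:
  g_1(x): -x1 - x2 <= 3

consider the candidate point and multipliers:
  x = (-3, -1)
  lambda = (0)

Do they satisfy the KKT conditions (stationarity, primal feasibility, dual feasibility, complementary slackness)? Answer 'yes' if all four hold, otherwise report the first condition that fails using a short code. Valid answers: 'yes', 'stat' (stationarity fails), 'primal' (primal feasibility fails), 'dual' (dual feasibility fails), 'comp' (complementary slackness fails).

Gradient of f: grad f(x) = Q x + c = (0, 0)
Constraint values g_i(x) = a_i^T x - b_i:
  g_1((-3, -1)) = 1
Stationarity residual: grad f(x) + sum_i lambda_i a_i = (0, 0)
  -> stationarity OK
Primal feasibility (all g_i <= 0): FAILS
Dual feasibility (all lambda_i >= 0): OK
Complementary slackness (lambda_i * g_i(x) = 0 for all i): OK

Verdict: the first failing condition is primal_feasibility -> primal.

primal


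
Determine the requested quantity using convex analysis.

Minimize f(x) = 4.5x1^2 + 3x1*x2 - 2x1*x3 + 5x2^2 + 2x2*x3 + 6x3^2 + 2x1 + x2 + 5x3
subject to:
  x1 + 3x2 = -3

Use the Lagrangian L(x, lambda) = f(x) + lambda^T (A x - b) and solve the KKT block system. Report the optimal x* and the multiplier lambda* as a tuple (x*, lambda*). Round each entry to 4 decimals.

Form the Lagrangian:
  L(x, lambda) = (1/2) x^T Q x + c^T x + lambda^T (A x - b)
Stationarity (grad_x L = 0): Q x + c + A^T lambda = 0.
Primal feasibility: A x = b.

This gives the KKT block system:
  [ Q   A^T ] [ x     ]   [-c ]
  [ A    0  ] [ lambda ] = [ b ]

Solving the linear system:
  x*      = (-0.3547, -0.8818, -0.3288)
  lambda* = (3.1798)
  f(x*)   = 3.1521

x* = (-0.3547, -0.8818, -0.3288), lambda* = (3.1798)


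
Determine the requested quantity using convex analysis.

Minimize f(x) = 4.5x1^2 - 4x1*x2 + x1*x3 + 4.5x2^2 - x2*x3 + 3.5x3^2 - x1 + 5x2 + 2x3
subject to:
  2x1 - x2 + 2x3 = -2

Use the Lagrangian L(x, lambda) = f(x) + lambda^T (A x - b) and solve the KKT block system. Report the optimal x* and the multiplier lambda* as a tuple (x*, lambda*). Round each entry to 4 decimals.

Form the Lagrangian:
  L(x, lambda) = (1/2) x^T Q x + c^T x + lambda^T (A x - b)
Stationarity (grad_x L = 0): Q x + c + A^T lambda = 0.
Primal feasibility: A x = b.

This gives the KKT block system:
  [ Q   A^T ] [ x     ]   [-c ]
  [ A    0  ] [ lambda ] = [ b ]

Solving the linear system:
  x*      = (-0.5, -0.6667, -0.8333)
  lambda* = (1.8333)
  f(x*)   = -0.4167

x* = (-0.5, -0.6667, -0.8333), lambda* = (1.8333)


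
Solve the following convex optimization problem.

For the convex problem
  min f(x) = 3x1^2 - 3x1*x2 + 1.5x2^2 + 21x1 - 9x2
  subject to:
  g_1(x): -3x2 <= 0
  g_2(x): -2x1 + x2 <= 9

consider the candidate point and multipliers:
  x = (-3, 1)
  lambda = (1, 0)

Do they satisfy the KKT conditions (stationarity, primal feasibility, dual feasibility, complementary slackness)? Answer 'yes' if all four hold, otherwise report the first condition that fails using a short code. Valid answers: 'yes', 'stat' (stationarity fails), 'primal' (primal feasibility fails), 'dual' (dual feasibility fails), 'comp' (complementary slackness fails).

Gradient of f: grad f(x) = Q x + c = (0, 3)
Constraint values g_i(x) = a_i^T x - b_i:
  g_1((-3, 1)) = -3
  g_2((-3, 1)) = -2
Stationarity residual: grad f(x) + sum_i lambda_i a_i = (0, 0)
  -> stationarity OK
Primal feasibility (all g_i <= 0): OK
Dual feasibility (all lambda_i >= 0): OK
Complementary slackness (lambda_i * g_i(x) = 0 for all i): FAILS

Verdict: the first failing condition is complementary_slackness -> comp.

comp


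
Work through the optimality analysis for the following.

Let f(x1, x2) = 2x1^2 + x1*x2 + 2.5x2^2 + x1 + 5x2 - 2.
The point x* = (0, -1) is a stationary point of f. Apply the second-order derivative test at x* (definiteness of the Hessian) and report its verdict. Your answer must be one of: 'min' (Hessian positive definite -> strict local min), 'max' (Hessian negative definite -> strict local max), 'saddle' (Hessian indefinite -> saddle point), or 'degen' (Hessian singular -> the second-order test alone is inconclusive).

Compute the Hessian H = grad^2 f:
  H = [[4, 1], [1, 5]]
Verify stationarity: grad f(x*) = H x* + g = (0, 0).
Eigenvalues of H: 3.382, 5.618.
Both eigenvalues > 0, so H is positive definite -> x* is a strict local min.

min


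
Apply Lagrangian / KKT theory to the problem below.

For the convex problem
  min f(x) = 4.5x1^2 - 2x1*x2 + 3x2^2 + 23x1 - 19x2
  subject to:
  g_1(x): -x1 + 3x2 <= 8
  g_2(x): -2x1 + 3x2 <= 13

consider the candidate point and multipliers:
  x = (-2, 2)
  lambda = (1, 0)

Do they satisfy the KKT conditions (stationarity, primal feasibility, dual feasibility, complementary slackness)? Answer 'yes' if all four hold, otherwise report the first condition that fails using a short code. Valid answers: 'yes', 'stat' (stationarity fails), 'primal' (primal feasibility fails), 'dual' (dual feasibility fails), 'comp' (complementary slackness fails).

Gradient of f: grad f(x) = Q x + c = (1, -3)
Constraint values g_i(x) = a_i^T x - b_i:
  g_1((-2, 2)) = 0
  g_2((-2, 2)) = -3
Stationarity residual: grad f(x) + sum_i lambda_i a_i = (0, 0)
  -> stationarity OK
Primal feasibility (all g_i <= 0): OK
Dual feasibility (all lambda_i >= 0): OK
Complementary slackness (lambda_i * g_i(x) = 0 for all i): OK

Verdict: yes, KKT holds.

yes


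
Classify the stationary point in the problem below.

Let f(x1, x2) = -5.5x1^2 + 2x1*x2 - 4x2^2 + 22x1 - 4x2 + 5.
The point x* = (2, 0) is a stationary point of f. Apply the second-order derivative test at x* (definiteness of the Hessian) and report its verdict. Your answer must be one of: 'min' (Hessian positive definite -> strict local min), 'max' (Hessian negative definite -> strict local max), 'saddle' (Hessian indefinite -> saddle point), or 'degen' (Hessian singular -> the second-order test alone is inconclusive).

Compute the Hessian H = grad^2 f:
  H = [[-11, 2], [2, -8]]
Verify stationarity: grad f(x*) = H x* + g = (0, 0).
Eigenvalues of H: -12, -7.
Both eigenvalues < 0, so H is negative definite -> x* is a strict local max.

max


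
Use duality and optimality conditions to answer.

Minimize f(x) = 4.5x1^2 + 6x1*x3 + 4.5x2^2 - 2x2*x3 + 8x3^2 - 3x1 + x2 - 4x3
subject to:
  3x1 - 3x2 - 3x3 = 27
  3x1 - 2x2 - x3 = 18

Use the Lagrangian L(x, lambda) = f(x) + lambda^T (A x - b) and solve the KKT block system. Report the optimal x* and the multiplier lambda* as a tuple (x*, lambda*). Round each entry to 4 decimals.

Form the Lagrangian:
  L(x, lambda) = (1/2) x^T Q x + c^T x + lambda^T (A x - b)
Stationarity (grad_x L = 0): Q x + c + A^T lambda = 0.
Primal feasibility: A x = b.

This gives the KKT block system:
  [ Q   A^T ] [ x     ]   [-c ]
  [ A    0  ] [ lambda ] = [ b ]

Solving the linear system:
  x*      = (3.1053, -2.7895, -3.1053)
  lambda* = (-13.6842, 11.5789)
  f(x*)   = 80.6842

x* = (3.1053, -2.7895, -3.1053), lambda* = (-13.6842, 11.5789)


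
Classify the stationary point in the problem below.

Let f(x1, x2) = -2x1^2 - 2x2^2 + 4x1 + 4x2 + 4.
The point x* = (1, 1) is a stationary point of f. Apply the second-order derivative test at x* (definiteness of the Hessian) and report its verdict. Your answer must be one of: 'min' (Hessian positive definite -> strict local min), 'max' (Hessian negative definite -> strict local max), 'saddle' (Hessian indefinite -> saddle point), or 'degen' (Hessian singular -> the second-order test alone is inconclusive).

Compute the Hessian H = grad^2 f:
  H = [[-4, 0], [0, -4]]
Verify stationarity: grad f(x*) = H x* + g = (0, 0).
Eigenvalues of H: -4, -4.
Both eigenvalues < 0, so H is negative definite -> x* is a strict local max.

max


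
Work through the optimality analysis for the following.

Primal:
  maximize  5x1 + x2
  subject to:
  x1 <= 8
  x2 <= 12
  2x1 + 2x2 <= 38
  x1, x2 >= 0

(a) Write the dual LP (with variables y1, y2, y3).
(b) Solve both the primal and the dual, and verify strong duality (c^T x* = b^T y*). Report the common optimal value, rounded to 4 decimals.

The standard primal-dual pair for 'max c^T x s.t. A x <= b, x >= 0' is:
  Dual:  min b^T y  s.t.  A^T y >= c,  y >= 0.

So the dual LP is:
  minimize  8y1 + 12y2 + 38y3
  subject to:
    y1 + 2y3 >= 5
    y2 + 2y3 >= 1
    y1, y2, y3 >= 0

Solving the primal: x* = (8, 11).
  primal value c^T x* = 51.
Solving the dual: y* = (4, 0, 0.5).
  dual value b^T y* = 51.
Strong duality: c^T x* = b^T y*. Confirmed.

51


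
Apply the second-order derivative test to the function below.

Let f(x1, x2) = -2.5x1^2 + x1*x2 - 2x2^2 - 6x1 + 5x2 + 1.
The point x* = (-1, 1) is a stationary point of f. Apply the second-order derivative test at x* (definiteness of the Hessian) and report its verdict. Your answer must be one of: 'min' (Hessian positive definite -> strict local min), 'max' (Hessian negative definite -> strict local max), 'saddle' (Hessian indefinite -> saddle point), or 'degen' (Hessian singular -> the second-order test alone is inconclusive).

Compute the Hessian H = grad^2 f:
  H = [[-5, 1], [1, -4]]
Verify stationarity: grad f(x*) = H x* + g = (0, 0).
Eigenvalues of H: -5.618, -3.382.
Both eigenvalues < 0, so H is negative definite -> x* is a strict local max.

max


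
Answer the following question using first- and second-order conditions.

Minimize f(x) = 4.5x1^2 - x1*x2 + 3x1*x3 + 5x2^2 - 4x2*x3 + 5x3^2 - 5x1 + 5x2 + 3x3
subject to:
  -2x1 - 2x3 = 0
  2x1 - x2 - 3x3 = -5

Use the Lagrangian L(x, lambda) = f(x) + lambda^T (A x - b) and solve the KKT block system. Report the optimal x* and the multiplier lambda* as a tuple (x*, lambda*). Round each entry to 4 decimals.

Form the Lagrangian:
  L(x, lambda) = (1/2) x^T Q x + c^T x + lambda^T (A x - b)
Stationarity (grad_x L = 0): Q x + c + A^T lambda = 0.
Primal feasibility: A x = b.

This gives the KKT block system:
  [ Q   A^T ] [ x     ]   [-c ]
  [ A    0  ] [ lambda ] = [ b ]

Solving the linear system:
  x*      = (-0.9625, 0.1877, 0.9625)
  lambda* = (-1.4915, 3.9898)
  f(x*)   = 14.2935

x* = (-0.9625, 0.1877, 0.9625), lambda* = (-1.4915, 3.9898)


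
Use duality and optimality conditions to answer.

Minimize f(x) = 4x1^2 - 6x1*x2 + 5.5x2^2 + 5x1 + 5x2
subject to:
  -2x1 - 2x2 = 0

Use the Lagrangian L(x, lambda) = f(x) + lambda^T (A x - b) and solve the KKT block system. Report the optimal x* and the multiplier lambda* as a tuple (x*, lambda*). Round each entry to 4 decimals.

Form the Lagrangian:
  L(x, lambda) = (1/2) x^T Q x + c^T x + lambda^T (A x - b)
Stationarity (grad_x L = 0): Q x + c + A^T lambda = 0.
Primal feasibility: A x = b.

This gives the KKT block system:
  [ Q   A^T ] [ x     ]   [-c ]
  [ A    0  ] [ lambda ] = [ b ]

Solving the linear system:
  x*      = (0, 0)
  lambda* = (2.5)
  f(x*)   = 0

x* = (0, 0), lambda* = (2.5)


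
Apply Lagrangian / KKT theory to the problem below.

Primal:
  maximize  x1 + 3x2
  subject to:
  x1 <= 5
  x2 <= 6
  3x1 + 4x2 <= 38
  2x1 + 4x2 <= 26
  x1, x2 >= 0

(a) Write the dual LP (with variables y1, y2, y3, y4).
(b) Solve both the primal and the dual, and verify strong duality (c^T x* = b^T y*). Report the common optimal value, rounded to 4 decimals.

The standard primal-dual pair for 'max c^T x s.t. A x <= b, x >= 0' is:
  Dual:  min b^T y  s.t.  A^T y >= c,  y >= 0.

So the dual LP is:
  minimize  5y1 + 6y2 + 38y3 + 26y4
  subject to:
    y1 + 3y3 + 2y4 >= 1
    y2 + 4y3 + 4y4 >= 3
    y1, y2, y3, y4 >= 0

Solving the primal: x* = (1, 6).
  primal value c^T x* = 19.
Solving the dual: y* = (0, 1, 0, 0.5).
  dual value b^T y* = 19.
Strong duality: c^T x* = b^T y*. Confirmed.

19


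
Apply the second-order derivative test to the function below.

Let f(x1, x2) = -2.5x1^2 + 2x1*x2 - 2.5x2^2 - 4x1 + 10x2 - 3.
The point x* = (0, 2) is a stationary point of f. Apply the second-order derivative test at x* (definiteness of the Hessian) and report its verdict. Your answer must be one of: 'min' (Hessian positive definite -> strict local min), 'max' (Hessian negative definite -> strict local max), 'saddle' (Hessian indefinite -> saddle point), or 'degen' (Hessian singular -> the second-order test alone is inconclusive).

Compute the Hessian H = grad^2 f:
  H = [[-5, 2], [2, -5]]
Verify stationarity: grad f(x*) = H x* + g = (0, 0).
Eigenvalues of H: -7, -3.
Both eigenvalues < 0, so H is negative definite -> x* is a strict local max.

max


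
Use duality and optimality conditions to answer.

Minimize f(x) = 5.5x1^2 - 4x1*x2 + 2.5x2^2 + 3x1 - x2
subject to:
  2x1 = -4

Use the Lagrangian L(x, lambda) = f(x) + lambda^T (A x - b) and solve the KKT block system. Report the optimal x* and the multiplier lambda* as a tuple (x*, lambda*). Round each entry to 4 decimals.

Form the Lagrangian:
  L(x, lambda) = (1/2) x^T Q x + c^T x + lambda^T (A x - b)
Stationarity (grad_x L = 0): Q x + c + A^T lambda = 0.
Primal feasibility: A x = b.

This gives the KKT block system:
  [ Q   A^T ] [ x     ]   [-c ]
  [ A    0  ] [ lambda ] = [ b ]

Solving the linear system:
  x*      = (-2, -1.4)
  lambda* = (6.7)
  f(x*)   = 11.1

x* = (-2, -1.4), lambda* = (6.7)


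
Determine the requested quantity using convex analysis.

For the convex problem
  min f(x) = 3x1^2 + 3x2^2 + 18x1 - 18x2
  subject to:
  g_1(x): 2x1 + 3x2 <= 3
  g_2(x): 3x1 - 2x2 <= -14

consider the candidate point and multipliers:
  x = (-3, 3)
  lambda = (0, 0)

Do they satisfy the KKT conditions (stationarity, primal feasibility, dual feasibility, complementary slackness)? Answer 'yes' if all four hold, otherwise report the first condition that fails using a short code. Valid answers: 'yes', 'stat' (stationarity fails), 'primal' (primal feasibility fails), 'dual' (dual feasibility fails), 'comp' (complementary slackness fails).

Gradient of f: grad f(x) = Q x + c = (0, 0)
Constraint values g_i(x) = a_i^T x - b_i:
  g_1((-3, 3)) = 0
  g_2((-3, 3)) = -1
Stationarity residual: grad f(x) + sum_i lambda_i a_i = (0, 0)
  -> stationarity OK
Primal feasibility (all g_i <= 0): OK
Dual feasibility (all lambda_i >= 0): OK
Complementary slackness (lambda_i * g_i(x) = 0 for all i): OK

Verdict: yes, KKT holds.

yes


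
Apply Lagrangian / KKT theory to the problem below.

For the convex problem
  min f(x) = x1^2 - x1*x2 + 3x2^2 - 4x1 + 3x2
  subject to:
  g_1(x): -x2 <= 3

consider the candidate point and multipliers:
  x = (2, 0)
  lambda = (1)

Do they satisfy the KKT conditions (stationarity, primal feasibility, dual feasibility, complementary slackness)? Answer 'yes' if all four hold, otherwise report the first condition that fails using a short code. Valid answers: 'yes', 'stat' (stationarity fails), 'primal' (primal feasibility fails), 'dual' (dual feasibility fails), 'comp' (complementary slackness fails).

Gradient of f: grad f(x) = Q x + c = (0, 1)
Constraint values g_i(x) = a_i^T x - b_i:
  g_1((2, 0)) = -3
Stationarity residual: grad f(x) + sum_i lambda_i a_i = (0, 0)
  -> stationarity OK
Primal feasibility (all g_i <= 0): OK
Dual feasibility (all lambda_i >= 0): OK
Complementary slackness (lambda_i * g_i(x) = 0 for all i): FAILS

Verdict: the first failing condition is complementary_slackness -> comp.

comp


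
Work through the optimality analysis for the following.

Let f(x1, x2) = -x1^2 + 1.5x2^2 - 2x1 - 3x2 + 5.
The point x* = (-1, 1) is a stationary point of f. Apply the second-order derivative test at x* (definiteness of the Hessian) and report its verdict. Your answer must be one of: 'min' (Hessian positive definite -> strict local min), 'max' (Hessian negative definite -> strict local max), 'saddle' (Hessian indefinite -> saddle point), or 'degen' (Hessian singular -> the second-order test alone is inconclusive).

Compute the Hessian H = grad^2 f:
  H = [[-2, 0], [0, 3]]
Verify stationarity: grad f(x*) = H x* + g = (0, 0).
Eigenvalues of H: -2, 3.
Eigenvalues have mixed signs, so H is indefinite -> x* is a saddle point.

saddle


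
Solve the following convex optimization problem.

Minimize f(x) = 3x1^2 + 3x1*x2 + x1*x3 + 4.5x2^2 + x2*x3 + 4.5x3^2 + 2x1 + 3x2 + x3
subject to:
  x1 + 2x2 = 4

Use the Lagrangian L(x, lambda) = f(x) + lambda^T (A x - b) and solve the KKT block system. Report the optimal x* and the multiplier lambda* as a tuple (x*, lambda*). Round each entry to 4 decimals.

Form the Lagrangian:
  L(x, lambda) = (1/2) x^T Q x + c^T x + lambda^T (A x - b)
Stationarity (grad_x L = 0): Q x + c + A^T lambda = 0.
Primal feasibility: A x = b.

This gives the KKT block system:
  [ Q   A^T ] [ x     ]   [-c ]
  [ A    0  ] [ lambda ] = [ b ]

Solving the linear system:
  x*      = (0.5106, 1.7447, -0.3617)
  lambda* = (-9.9362)
  f(x*)   = 22.8191

x* = (0.5106, 1.7447, -0.3617), lambda* = (-9.9362)


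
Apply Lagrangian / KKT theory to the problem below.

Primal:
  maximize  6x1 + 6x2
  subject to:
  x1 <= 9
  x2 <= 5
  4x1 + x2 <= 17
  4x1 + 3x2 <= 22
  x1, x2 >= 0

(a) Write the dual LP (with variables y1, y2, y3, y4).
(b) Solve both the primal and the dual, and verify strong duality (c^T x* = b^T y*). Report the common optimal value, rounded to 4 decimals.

The standard primal-dual pair for 'max c^T x s.t. A x <= b, x >= 0' is:
  Dual:  min b^T y  s.t.  A^T y >= c,  y >= 0.

So the dual LP is:
  minimize  9y1 + 5y2 + 17y3 + 22y4
  subject to:
    y1 + 4y3 + 4y4 >= 6
    y2 + y3 + 3y4 >= 6
    y1, y2, y3, y4 >= 0

Solving the primal: x* = (1.75, 5).
  primal value c^T x* = 40.5.
Solving the dual: y* = (0, 1.5, 0, 1.5).
  dual value b^T y* = 40.5.
Strong duality: c^T x* = b^T y*. Confirmed.

40.5


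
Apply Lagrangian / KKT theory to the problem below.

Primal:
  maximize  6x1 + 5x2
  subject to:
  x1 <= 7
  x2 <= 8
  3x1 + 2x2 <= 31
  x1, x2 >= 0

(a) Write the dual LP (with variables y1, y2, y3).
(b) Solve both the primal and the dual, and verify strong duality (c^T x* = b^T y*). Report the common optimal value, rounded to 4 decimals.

The standard primal-dual pair for 'max c^T x s.t. A x <= b, x >= 0' is:
  Dual:  min b^T y  s.t.  A^T y >= c,  y >= 0.

So the dual LP is:
  minimize  7y1 + 8y2 + 31y3
  subject to:
    y1 + 3y3 >= 6
    y2 + 2y3 >= 5
    y1, y2, y3 >= 0

Solving the primal: x* = (5, 8).
  primal value c^T x* = 70.
Solving the dual: y* = (0, 1, 2).
  dual value b^T y* = 70.
Strong duality: c^T x* = b^T y*. Confirmed.

70


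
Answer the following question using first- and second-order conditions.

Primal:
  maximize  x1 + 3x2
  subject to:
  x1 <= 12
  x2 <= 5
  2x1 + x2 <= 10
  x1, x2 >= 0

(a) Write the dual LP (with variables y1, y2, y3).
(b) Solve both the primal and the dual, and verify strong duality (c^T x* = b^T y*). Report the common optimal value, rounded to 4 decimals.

The standard primal-dual pair for 'max c^T x s.t. A x <= b, x >= 0' is:
  Dual:  min b^T y  s.t.  A^T y >= c,  y >= 0.

So the dual LP is:
  minimize  12y1 + 5y2 + 10y3
  subject to:
    y1 + 2y3 >= 1
    y2 + y3 >= 3
    y1, y2, y3 >= 0

Solving the primal: x* = (2.5, 5).
  primal value c^T x* = 17.5.
Solving the dual: y* = (0, 2.5, 0.5).
  dual value b^T y* = 17.5.
Strong duality: c^T x* = b^T y*. Confirmed.

17.5


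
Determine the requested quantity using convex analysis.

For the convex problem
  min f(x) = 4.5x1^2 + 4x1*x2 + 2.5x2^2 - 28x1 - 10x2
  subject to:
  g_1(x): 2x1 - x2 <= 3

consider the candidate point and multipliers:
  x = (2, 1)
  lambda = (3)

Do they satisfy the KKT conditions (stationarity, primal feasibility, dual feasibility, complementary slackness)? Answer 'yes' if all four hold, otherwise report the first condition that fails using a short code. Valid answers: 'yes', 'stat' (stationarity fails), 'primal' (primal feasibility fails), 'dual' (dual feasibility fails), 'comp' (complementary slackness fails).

Gradient of f: grad f(x) = Q x + c = (-6, 3)
Constraint values g_i(x) = a_i^T x - b_i:
  g_1((2, 1)) = 0
Stationarity residual: grad f(x) + sum_i lambda_i a_i = (0, 0)
  -> stationarity OK
Primal feasibility (all g_i <= 0): OK
Dual feasibility (all lambda_i >= 0): OK
Complementary slackness (lambda_i * g_i(x) = 0 for all i): OK

Verdict: yes, KKT holds.

yes


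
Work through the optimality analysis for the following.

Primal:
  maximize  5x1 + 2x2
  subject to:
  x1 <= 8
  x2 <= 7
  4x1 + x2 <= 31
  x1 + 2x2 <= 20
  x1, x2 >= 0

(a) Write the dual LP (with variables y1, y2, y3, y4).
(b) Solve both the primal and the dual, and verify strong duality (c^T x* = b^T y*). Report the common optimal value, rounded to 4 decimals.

The standard primal-dual pair for 'max c^T x s.t. A x <= b, x >= 0' is:
  Dual:  min b^T y  s.t.  A^T y >= c,  y >= 0.

So the dual LP is:
  minimize  8y1 + 7y2 + 31y3 + 20y4
  subject to:
    y1 + 4y3 + y4 >= 5
    y2 + y3 + 2y4 >= 2
    y1, y2, y3, y4 >= 0

Solving the primal: x* = (6, 7).
  primal value c^T x* = 44.
Solving the dual: y* = (0, 0.75, 1.25, 0).
  dual value b^T y* = 44.
Strong duality: c^T x* = b^T y*. Confirmed.

44


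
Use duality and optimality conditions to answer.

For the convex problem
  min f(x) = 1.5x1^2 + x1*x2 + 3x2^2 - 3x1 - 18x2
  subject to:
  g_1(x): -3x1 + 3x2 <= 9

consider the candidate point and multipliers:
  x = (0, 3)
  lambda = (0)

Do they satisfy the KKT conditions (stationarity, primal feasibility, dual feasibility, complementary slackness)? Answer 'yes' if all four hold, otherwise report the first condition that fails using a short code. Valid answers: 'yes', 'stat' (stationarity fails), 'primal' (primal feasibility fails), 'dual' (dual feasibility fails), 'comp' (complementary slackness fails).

Gradient of f: grad f(x) = Q x + c = (0, 0)
Constraint values g_i(x) = a_i^T x - b_i:
  g_1((0, 3)) = 0
Stationarity residual: grad f(x) + sum_i lambda_i a_i = (0, 0)
  -> stationarity OK
Primal feasibility (all g_i <= 0): OK
Dual feasibility (all lambda_i >= 0): OK
Complementary slackness (lambda_i * g_i(x) = 0 for all i): OK

Verdict: yes, KKT holds.

yes


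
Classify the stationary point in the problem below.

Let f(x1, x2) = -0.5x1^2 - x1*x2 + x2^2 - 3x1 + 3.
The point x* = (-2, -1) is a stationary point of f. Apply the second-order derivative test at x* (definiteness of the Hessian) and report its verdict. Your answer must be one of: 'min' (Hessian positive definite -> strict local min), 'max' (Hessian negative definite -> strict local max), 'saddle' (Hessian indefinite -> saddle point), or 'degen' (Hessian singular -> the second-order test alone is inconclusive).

Compute the Hessian H = grad^2 f:
  H = [[-1, -1], [-1, 2]]
Verify stationarity: grad f(x*) = H x* + g = (0, 0).
Eigenvalues of H: -1.3028, 2.3028.
Eigenvalues have mixed signs, so H is indefinite -> x* is a saddle point.

saddle


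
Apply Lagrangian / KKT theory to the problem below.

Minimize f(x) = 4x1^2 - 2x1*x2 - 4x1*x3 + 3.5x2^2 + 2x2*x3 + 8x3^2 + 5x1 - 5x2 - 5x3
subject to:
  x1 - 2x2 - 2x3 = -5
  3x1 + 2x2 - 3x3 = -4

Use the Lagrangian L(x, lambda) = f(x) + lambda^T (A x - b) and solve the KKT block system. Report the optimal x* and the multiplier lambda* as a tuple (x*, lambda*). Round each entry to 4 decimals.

Form the Lagrangian:
  L(x, lambda) = (1/2) x^T Q x + c^T x + lambda^T (A x - b)
Stationarity (grad_x L = 0): Q x + c + A^T lambda = 0.
Primal feasibility: A x = b.

This gives the KKT block system:
  [ Q   A^T ] [ x     ]   [-c ]
  [ A    0  ] [ lambda ] = [ b ]

Solving the linear system:
  x*      = (-1.2203, 1.0661, 0.8238)
  lambda* = (5.0039, 1.7286)
  f(x*)   = 8.1916

x* = (-1.2203, 1.0661, 0.8238), lambda* = (5.0039, 1.7286)


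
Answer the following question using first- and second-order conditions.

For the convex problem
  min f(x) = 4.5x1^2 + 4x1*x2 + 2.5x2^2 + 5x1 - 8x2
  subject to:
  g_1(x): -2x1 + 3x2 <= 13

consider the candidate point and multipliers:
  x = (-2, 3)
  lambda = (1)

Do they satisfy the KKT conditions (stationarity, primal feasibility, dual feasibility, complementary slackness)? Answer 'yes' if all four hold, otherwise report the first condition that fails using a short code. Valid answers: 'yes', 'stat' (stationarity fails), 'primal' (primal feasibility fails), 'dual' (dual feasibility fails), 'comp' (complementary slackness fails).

Gradient of f: grad f(x) = Q x + c = (-1, -1)
Constraint values g_i(x) = a_i^T x - b_i:
  g_1((-2, 3)) = 0
Stationarity residual: grad f(x) + sum_i lambda_i a_i = (-3, 2)
  -> stationarity FAILS
Primal feasibility (all g_i <= 0): OK
Dual feasibility (all lambda_i >= 0): OK
Complementary slackness (lambda_i * g_i(x) = 0 for all i): OK

Verdict: the first failing condition is stationarity -> stat.

stat


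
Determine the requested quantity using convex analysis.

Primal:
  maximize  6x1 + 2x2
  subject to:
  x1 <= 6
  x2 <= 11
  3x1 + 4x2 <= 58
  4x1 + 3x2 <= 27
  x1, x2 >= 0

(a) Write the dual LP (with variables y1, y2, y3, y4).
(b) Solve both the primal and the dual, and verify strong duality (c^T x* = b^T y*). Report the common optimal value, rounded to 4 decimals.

The standard primal-dual pair for 'max c^T x s.t. A x <= b, x >= 0' is:
  Dual:  min b^T y  s.t.  A^T y >= c,  y >= 0.

So the dual LP is:
  minimize  6y1 + 11y2 + 58y3 + 27y4
  subject to:
    y1 + 3y3 + 4y4 >= 6
    y2 + 4y3 + 3y4 >= 2
    y1, y2, y3, y4 >= 0

Solving the primal: x* = (6, 1).
  primal value c^T x* = 38.
Solving the dual: y* = (3.3333, 0, 0, 0.6667).
  dual value b^T y* = 38.
Strong duality: c^T x* = b^T y*. Confirmed.

38


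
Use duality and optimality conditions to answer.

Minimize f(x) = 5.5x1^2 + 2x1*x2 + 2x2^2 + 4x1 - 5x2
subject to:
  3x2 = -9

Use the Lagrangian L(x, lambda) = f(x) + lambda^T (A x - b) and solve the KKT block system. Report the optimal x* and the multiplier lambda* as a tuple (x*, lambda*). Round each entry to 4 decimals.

Form the Lagrangian:
  L(x, lambda) = (1/2) x^T Q x + c^T x + lambda^T (A x - b)
Stationarity (grad_x L = 0): Q x + c + A^T lambda = 0.
Primal feasibility: A x = b.

This gives the KKT block system:
  [ Q   A^T ] [ x     ]   [-c ]
  [ A    0  ] [ lambda ] = [ b ]

Solving the linear system:
  x*      = (0.1818, -3)
  lambda* = (5.5455)
  f(x*)   = 32.8182

x* = (0.1818, -3), lambda* = (5.5455)


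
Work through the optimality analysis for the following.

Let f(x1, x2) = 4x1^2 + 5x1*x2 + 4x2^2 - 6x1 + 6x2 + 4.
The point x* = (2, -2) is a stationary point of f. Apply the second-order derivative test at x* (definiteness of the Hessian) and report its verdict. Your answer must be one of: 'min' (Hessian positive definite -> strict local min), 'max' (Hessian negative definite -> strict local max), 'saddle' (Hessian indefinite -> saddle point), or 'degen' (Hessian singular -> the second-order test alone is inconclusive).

Compute the Hessian H = grad^2 f:
  H = [[8, 5], [5, 8]]
Verify stationarity: grad f(x*) = H x* + g = (0, 0).
Eigenvalues of H: 3, 13.
Both eigenvalues > 0, so H is positive definite -> x* is a strict local min.

min
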